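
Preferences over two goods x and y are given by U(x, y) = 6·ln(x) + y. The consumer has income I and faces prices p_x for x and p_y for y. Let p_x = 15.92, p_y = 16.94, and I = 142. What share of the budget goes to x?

share on x = 0.7158

MU_x = 6/x, MU_y = 1. Tangency: 6/x = p_x/p_y.
So x*(p_x,p_y) = 6·p_y/p_x, independent of income; and y* = (I − 6·p_y)/p_y.
At the given prices: x* = 6·16.94/15.92 = 6.3844, and y* = 2.3825.
Expenditure on x: 15.92·6.3844 = 101.64; share = 0.7158.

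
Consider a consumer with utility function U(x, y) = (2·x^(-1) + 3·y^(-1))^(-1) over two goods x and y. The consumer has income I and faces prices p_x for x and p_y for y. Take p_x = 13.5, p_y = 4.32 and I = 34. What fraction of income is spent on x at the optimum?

share on x = 0.5907

From the CES first-order condition, (2/3)·(y/x)^(2) = p_x/p_y.
Solve for the ratio: y/x = [(3/2)·p_x/p_y]^(0.5).
With the ratio pinned down, the budget gives x* = I/(p_x + p_y·(y/x)) and y* = (y/x)·x*.
Numerically y/x = 2.165064, so x* = 34/(13.5 + 4.32·2.165064) = 1.4878 and y* = 2.165064·1.4878 = 3.2211.
Expenditure on x: 13.5·1.4878 = 20.0848; share = 0.5907.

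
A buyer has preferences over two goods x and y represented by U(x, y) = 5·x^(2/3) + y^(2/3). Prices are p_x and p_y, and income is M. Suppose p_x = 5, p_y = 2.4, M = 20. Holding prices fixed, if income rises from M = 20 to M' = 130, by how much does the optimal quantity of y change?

Δy* = 1.538

From the CES first-order condition, 5·(y/x)^(1/3) = p_x/p_y.
Solve for the ratio: y/x = [(1/5)·p_x/p_y]^(3).
Substitute y = (y/x)·x into the budget: x* = M/(p_x + p_y·(y/x)).
Numerically y/x = 0.072338, so x* = 20/(5 + 2.4·0.072338) = 3.8658 and y* = 0.072338·3.8658 = 0.2796.
At M' = 130: y* = 1.8177. Change: 1.8177 − 0.2796 = 1.538.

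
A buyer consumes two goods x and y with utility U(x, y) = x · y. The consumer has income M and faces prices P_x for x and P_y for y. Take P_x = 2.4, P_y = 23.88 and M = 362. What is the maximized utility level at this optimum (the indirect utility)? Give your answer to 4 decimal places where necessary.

V = 571.6255

The MRS is y/x. Set MRS = P_x/P_y.
So P_y·y = P_x·x; combined with the budget, a share 0.5 of income goes to x.
Demand: x*(P_x,P_y,M) = 0.5·M/P_x and y* = 0.5·M/P_y.
At P_x=2.4, P_y=23.88, M=362: x* = 0.5·362/2.4 = 75.4167, y* = 7.5796.
Utility at the optimum: U(75.4167, 7.5796) = 571.6255.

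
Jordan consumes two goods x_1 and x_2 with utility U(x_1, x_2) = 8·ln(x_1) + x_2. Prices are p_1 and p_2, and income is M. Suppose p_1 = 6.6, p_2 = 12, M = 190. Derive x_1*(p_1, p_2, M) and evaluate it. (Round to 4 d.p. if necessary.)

x_1* = 14.5455

Set MRS = p_1/p_2: (8/x_1)/1 = p_1/p_2.
So x_1*(p_1,p_2) = 8·p_2/p_1, independent of income; and x_2* = (M − 8·p_2)/p_2.
At the given prices: x_1* = 8·12/6.6 = 14.5455.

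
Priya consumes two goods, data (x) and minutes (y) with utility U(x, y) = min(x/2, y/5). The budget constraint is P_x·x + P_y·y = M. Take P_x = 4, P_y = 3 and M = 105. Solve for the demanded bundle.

Leontief preferences: the optimum is at the kink where x/2 = y/5, i.e. y = (5/2)·x.
Budget: P_x·x + P_y·(5/2)·x = M, so (2·P_x + 5·P_y)·x = 2·M.
Demand: x*(P_x,P_y,M) = 2·M/(2·P_x + 5·P_y), y* = 5·M/(2·P_x + 5·P_y).
Here 2·4 + 5·3 = 23, giving x* = 9.1304 and y* = 22.8261.

x* = 9.1304, y* = 22.8261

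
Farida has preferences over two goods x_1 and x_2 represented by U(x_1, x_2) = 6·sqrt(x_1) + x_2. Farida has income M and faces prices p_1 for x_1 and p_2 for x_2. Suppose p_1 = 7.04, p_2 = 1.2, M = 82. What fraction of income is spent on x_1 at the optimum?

Set MRS = p_1/p_2: 3·x_1^(−1/2) = p_1/p_2.
Thus x_1* = (3·p_2/p_1)² — independent of M — with the rest of income spent on x_2.
Plugging in: x_1* = (3·1.2/7.04)² = 0.2615, x_2* = 66.7992.
Expenditure on x_1: 7.04·0.2615 = 1.8409; share = 0.0225.

share on x_1 = 0.0225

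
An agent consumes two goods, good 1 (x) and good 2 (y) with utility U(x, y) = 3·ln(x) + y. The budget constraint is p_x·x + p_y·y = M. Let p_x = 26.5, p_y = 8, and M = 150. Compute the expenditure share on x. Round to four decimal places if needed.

So x*(p_x,p_y) = 3·p_y/p_x, independent of income; and y* = (M − 3·p_y)/p_y.
At the given prices: x* = 3·8/26.5 = 0.9057, and y* = 15.75.
Expenditure on x: 26.5·0.9057 = 24; share = 0.16.

share on x = 0.16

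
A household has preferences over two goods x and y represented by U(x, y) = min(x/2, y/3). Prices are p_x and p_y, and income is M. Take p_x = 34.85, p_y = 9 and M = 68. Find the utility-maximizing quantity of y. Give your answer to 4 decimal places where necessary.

y* = 2.1096

Leontief preferences: the optimum is at the kink where x/2 = y/3, i.e. y = (3/2)·x.
Budget: p_x·x + p_y·(3/2)·x = M, so (2·p_x + 3·p_y)·x = 2·M.
Demand: x*(p_x,p_y,M) = 2·M/(2·p_x + 3·p_y), y* = 3·M/(2·p_x + 3·p_y).
Here 2·34.85 + 3·9 = 96.7, giving y* = 2.1096.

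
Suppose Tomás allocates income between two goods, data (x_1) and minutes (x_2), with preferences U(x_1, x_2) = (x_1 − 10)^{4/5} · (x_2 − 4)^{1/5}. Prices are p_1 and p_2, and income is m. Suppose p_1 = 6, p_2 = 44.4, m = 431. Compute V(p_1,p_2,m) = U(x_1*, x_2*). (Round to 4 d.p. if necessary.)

V = 13.0959

Discretionary income = 431 − 10·6 − 4·44.4 = 193.4; x_1* = 10 + 0.8·193.4/6 = 35.7867; x_2* = 4 + 0.2·193.4/44.4 = 4.8712.
Utility at the optimum: U(35.7867, 4.8712) = 13.0959.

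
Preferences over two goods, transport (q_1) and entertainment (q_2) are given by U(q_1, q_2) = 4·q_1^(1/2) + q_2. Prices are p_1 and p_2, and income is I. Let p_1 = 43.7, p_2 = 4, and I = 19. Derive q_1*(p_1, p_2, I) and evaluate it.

q_1* = 0.0335

Set MRS = p_1/p_2: 2·q_1^(−1/2) = p_1/p_2.
Solve: √q_1 = 2·p_2/p_1, so q_1*(p_1,p_2) = (2·p_2/p_1)², and q_2* = (I − p_1·q_1*)/p_2.
Plugging in: q_1* = (2·4/43.7)² = 0.0335.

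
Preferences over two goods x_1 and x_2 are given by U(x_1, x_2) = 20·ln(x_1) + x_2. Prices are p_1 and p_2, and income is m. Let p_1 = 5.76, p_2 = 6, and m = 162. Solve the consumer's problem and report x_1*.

MU_x_1 = 20/x_1, MU_x_2 = 1. Tangency: 20/x_1 = p_1/p_2.
So x_1*(p_1,p_2) = 20·p_2/p_1, independent of income; and x_2* = (m − 20·p_2)/p_2.
At the given prices: x_1* = 20·6/5.76 = 20.8333.

x_1* = 20.8333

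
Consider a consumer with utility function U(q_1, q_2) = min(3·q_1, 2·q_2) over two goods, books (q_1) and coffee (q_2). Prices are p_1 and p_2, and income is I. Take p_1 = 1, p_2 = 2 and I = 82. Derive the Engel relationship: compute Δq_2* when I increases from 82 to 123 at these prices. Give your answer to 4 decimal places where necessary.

Δq_2* = 15.375

Here 2·1 + 3·2 = 8, giving q_2* = 30.75.
At I' = 123: q_2* = 46.125. Change: 46.125 − 30.75 = 15.375.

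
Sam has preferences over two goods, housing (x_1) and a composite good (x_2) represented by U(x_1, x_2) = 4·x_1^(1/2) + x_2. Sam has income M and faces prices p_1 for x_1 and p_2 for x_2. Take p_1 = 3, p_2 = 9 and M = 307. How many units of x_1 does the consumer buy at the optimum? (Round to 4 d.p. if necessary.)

x_1* = 36

MU_x_1 = 2/√x_1, MU_x_2 = 1. Tangency: 2/√x_1 = p_1/p_2.
Thus x_1* = (2·p_2/p_1)² — independent of M — with the rest of income spent on x_2.
Plugging in: x_1* = (2·9/3)² = 36.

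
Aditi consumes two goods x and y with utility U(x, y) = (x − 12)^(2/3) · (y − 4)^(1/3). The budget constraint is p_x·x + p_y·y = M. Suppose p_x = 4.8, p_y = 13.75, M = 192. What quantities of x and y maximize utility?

x* = 23.0278, y* = 5.9248

This is Cobb-Douglas in (x−12, y−4): tangency gives 2/3·p_y·(y−4) = 1/3·p_x·(x−12).
After buying the subsistence bundle (12, 4), a share 2/3 of the remaining income goes to x: x* = 12 + 2/3·(M − 12p_x − 4p_y)/p_x.
Discretionary income = 192 − 12·4.8 − 4·13.75 = 79.4; x* = 12 + 2/3·79.4/4.8 = 23.0278; y* = 4 + 1/3·79.4/13.75 = 5.9248.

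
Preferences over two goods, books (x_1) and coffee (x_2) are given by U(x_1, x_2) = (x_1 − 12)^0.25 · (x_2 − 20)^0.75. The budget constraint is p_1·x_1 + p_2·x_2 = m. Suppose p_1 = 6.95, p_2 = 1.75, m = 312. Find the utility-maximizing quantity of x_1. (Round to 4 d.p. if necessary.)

Let x_1' = x_1−12, x_2' = x_2−20. MRS = (1/3)·x_2'/x_1' = p_1/p_2.
After buying the subsistence bundle (12, 20), a share 0.25 of the remaining income goes to x_1: x_1* = 12 + 0.25·(m − 12p_1 − 20p_2)/p_1.
Discretionary income = 312 − 12·6.95 − 20·1.75 = 193.6; x_1* = 12 + 0.25·193.6/6.95 = 18.964.

x_1* = 18.964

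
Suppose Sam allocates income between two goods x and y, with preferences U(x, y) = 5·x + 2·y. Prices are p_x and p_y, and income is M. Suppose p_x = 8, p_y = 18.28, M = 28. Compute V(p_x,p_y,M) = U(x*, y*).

Perfect substitutes: compare marginal utility per dollar. 5/p_x vs 2/p_y → 0.625 vs 0.1094.
x gives more utility per dollar, so spend all income on x: x* = M/p_x, y* = 0.
Numerically: x* = 3.5, y* = 0.
Utility at the optimum: U(3.5, 0) = 17.5.

V = 17.5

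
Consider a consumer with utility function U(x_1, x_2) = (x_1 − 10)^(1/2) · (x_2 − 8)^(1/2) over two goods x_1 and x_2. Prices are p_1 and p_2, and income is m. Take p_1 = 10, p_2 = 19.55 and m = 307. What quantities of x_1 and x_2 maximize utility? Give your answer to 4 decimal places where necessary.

MRS = (x_2−8)/(x_1−10). Tangency with p_1/p_2 gives x_2−8 = (p_1/p_2)·(x_1−10).
After buying the subsistence bundle (10, 8), a share 0.5 of the remaining income goes to x_1: x_1* = 10 + 0.5·(m − 10p_1 − 8p_2)/p_1.
Discretionary income = 307 − 10·10 − 8·19.55 = 50.6; x_1* = 10 + 0.5·50.6/10 = 12.53; x_2* = 8 + 0.5·50.6/19.55 = 9.2941.

x_1* = 12.53, x_2* = 9.2941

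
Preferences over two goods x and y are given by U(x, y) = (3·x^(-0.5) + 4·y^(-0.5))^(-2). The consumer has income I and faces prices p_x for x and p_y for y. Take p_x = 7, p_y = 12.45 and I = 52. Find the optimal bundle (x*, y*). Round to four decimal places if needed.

MRS = MU_x/MU_y = (3/4)·(y/x)^(1.5). Set equal to p_x/p_y.
Hence y/x = ((4/3)·p_x/p_y)^(1/(1.5)), i.e. raised to the 2/3 power.
With the ratio pinned down, the budget gives x* = I/(p_x + p_y·(y/x)) and y* = (y/x)·x*.
Numerically y/x = 0.825236, so x* = 52/(7 + 12.45·0.825236) = 3.0103 and y* = 0.825236·3.0103 = 2.4842.

x* = 3.0103, y* = 2.4842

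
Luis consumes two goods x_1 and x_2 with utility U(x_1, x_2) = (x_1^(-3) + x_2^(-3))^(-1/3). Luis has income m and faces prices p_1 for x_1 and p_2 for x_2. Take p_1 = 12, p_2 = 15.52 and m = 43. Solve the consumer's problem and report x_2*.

x_2* = 1.5185

Numerically x_2/x_1 = 0.937718, so x_1* = 43/(12 + 15.52·0.937718) = 1.6194 and x_2* = 0.937718·1.6194 = 1.5185.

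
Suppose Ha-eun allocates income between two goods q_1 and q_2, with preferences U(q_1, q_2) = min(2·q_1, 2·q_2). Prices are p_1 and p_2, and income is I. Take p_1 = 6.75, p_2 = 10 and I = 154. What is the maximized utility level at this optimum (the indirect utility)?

Here 2·6.75 + 2·10 = 33.5, giving q_1* = 9.194 and q_2* = 9.194.
Utility at the optimum: U(9.194, 9.194) = 18.3881.

V = 18.3881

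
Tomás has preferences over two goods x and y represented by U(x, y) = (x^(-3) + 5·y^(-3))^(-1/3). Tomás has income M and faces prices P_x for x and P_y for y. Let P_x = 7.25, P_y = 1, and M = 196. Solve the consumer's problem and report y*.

Numerically y/x = 2.453731, so x* = 196/(7.25 + 1·2.453731) = 20.1984 and y* = 2.453731·20.1984 = 49.5615.

y* = 49.5615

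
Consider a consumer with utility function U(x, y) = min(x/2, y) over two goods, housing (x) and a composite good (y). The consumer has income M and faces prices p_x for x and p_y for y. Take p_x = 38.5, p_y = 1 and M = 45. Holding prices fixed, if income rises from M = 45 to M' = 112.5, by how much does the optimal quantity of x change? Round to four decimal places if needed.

Δx* = 1.7308

With perfect complements, no substitution: consume in ratio x:y = 2:1.
Budget: p_x·x + p_y·(1/2)·x = M, so (2·p_x + p_y)·x = 2·M.
Demand: x*(p_x,p_y,M) = 2·M/(2·p_x + p_y), y* = M/(2·p_x + p_y).
Here 2·38.5 + 1 = 78, giving x* = 1.1538.
At M' = 112.5: x* = 2.8846. Change: 2.8846 − 1.1538 = 1.7308.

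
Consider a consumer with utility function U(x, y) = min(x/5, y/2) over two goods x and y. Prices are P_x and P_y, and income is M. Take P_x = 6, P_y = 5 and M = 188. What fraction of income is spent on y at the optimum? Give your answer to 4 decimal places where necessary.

share on y = 0.25

With perfect complements, no substitution: consume in ratio x:y = 5:2.
Budget: P_x·x + P_y·(2/5)·x = M, so (5·P_x + 2·P_y)·x = 5·M.
Demand: x*(P_x,P_y,M) = 5·M/(5·P_x + 2·P_y), y* = 2·M/(5·P_x + 2·P_y).
Here 5·6 + 2·5 = 40, giving x* = 23.5 and y* = 9.4.
Expenditure on y: 5·9.4 = 47; share = 0.25.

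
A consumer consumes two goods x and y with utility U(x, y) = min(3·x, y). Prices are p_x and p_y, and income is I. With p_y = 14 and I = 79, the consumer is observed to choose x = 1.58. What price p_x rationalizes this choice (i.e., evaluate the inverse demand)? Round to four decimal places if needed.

Leontief preferences: the optimum is at the kink where x/1 = y/3, i.e. y = 3·x.
Budget: p_x·x + p_y·3·x = I, so (p_x + 3·p_y)·x = I.
Demand: x*(p_x,p_y,I) = I/(p_x + 3·p_y), y* = 3·I/(p_x + 3·p_y).
Set x* = 1.58 in the demand function and solve for p_x: p_x = 8.

p_x = 8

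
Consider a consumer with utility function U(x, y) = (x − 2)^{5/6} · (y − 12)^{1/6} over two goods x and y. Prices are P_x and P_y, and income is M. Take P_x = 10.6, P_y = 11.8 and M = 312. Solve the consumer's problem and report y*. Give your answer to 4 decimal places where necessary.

y* = 14.1073

Let x' = x−2, y' = y−12. MRS = 5·y'/x' = P_x/P_y.
Substituting into the budget: x* = 2 + 5/6·(M − 2·P_x − 12·P_y)/P_x, and y* = 12 + 1/6·(…)/P_y.
Discretionary income = 312 − 2·10.6 − 12·11.8 = 149.2; y* = 12 + 1/6·149.2/11.8 = 14.1073.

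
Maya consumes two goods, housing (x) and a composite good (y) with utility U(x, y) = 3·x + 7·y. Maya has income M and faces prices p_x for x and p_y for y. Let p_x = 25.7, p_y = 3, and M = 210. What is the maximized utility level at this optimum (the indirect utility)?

Linear utility — the consumer picks whichever good has higher MU/price: 3/25.7 = 0.1167 vs 7/3 = 2.3333.
y gives more utility per dollar, so spend all income on y: y* = M/p_y, x* = 0.
Numerically: x* = 0, y* = 70.
Utility at the optimum: U(0, 70) = 490.

V = 490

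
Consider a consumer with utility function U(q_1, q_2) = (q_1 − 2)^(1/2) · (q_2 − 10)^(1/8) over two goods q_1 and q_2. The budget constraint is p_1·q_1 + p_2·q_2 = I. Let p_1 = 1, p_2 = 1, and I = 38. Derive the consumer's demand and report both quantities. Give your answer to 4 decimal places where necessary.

q_1* = 22.8, q_2* = 15.2

MRS = 4·(q_2−10)/(q_1−2). Tangency with p_1/p_2 gives q_2−10 = (1/4)·(p_1/p_2)·(q_1−2).
After buying the subsistence bundle (2, 10), a share 0.8 of the remaining income goes to q_1: q_1* = 2 + 0.8·(I − 2p_1 − 10p_2)/p_1.
Discretionary income = 38 − 2·1 − 10·1 = 26; q_1* = 2 + 0.8·26/1 = 22.8; q_2* = 10 + 0.2·26/1 = 15.2.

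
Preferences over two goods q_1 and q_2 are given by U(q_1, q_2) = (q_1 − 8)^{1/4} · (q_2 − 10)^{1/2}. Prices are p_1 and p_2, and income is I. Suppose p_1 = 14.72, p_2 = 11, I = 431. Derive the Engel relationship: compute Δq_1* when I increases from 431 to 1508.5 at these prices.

Δq_1* = 24.3999

MRS = (1/2)·(q_2−10)/(q_1−8). Tangency with p_1/p_2 gives q_2−10 = 2·(p_1/p_2)·(q_1−8).
Substituting into the budget: q_1* = 8 + 1/3·(I − 8·p_1 − 10·p_2)/p_1, and q_2* = 10 + 2/3·(…)/p_2.
Discretionary income = 431 − 8·14.72 − 10·11 = 203.24; q_1* = 8 + 1/3·203.24/14.72 = 12.6024.
At I' = 1508.5: q_1* = 37.0023. Change: 37.0023 − 12.6024 = 24.3999.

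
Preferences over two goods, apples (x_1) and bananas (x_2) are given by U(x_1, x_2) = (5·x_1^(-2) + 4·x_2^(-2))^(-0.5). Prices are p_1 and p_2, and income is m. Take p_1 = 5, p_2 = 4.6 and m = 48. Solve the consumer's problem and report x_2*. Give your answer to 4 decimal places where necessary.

From the CES first-order condition, (5/4)·(x_2/x_1)^(3) = p_1/p_2.
Solve for the ratio: x_2/x_1 = [(4/5)·p_1/p_2]^(1/3).
Substitute x_2 = (x_2/x_1)·x_1 into the budget: x_1* = m/(p_1 + p_2·(x_2/x_1)).
Numerically x_2/x_1 = 0.954481, so x_1* = 48/(5 + 4.6·0.954481) = 5.1115 and x_2* = 0.954481·5.1115 = 4.8788.

x_2* = 4.8788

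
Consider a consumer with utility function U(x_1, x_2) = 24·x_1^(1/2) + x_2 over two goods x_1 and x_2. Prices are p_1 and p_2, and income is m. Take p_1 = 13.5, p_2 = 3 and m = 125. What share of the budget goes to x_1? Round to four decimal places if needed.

share on x_1 = 0.768

Solve: √x_1 = 12·p_2/p_1, so x_1*(p_1,p_2) = (12·p_2/p_1)², and x_2* = (m − p_1·x_1*)/p_2.
Plugging in: x_1* = (12·3/13.5)² = 7.1111, x_2* = 9.6667.
Expenditure on x_1: 13.5·7.1111 = 96; share = 0.768.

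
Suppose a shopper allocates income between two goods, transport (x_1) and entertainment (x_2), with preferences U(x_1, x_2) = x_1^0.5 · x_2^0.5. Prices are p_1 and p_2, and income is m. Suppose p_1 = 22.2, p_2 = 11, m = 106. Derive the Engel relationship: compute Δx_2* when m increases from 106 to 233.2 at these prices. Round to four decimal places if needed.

Δx_2* = 5.7818

MU_x_1/MU_x_2 = (0.5·x_2)/(0.5·x_1); tangency sets this equal to p_1/p_2.
So 0.5·p_2·x_2 = 0.5·p_1·x_1; combined with the budget, a share 0.5 of income goes to x_1.
Demand: x_1*(p_1,p_2,m) = 0.5·m/p_1 and x_2* = 0.5·m/p_2.
At p_1=22.2, p_2=11, m=106: x_2* = 0.5·106/11 = 4.8182.
At m' = 233.2: x_2* = 10.6. Change: 10.6 − 4.8182 = 5.7818.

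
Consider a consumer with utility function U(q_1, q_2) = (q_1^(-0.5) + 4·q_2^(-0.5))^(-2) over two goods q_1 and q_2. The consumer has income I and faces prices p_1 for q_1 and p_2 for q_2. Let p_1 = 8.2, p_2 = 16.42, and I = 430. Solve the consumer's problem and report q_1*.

q_1* = 12.557

From the CES first-order condition, (1/4)·(q_2/q_1)^(1.5) = p_1/p_2.
Solve for the ratio: q_2/q_1 = [4·p_1/p_2]^(2/3).
Substitute q_2 = (q_2/q_1)·q_1 into the budget: q_1* = I/(p_1 + p_2·(q_2/q_1)).
Numerically q_2/q_1 = 1.586112, so q_1* = 430/(8.2 + 16.42·1.586112) = 12.557.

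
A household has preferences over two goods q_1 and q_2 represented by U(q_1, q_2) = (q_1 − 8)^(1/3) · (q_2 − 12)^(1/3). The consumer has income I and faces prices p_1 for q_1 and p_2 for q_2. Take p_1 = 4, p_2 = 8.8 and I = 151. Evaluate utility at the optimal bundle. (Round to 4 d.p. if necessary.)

Substituting into the budget: q_1* = 8 + 0.5·(I − 8·p_1 − 12·p_2)/p_1, and q_2* = 12 + 0.5·(…)/p_2.
Discretionary income = 151 − 8·4 − 12·8.8 = 13.4; q_1* = 8 + 0.5·13.4/4 = 9.675; q_2* = 12 + 0.5·13.4/8.8 = 12.7614.
Utility at the optimum: U(9.675, 12.7614) = 1.0844.

V = 1.0844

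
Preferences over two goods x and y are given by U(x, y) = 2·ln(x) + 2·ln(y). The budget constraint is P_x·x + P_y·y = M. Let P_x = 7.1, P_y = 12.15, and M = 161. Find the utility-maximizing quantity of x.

x* = 11.338

Tangency: MRS = y/x = P_x/P_y.
So 2·P_y·y = 2·P_x·x; combined with the budget, a share 0.5 of income goes to x.
Demand: x*(P_x,P_y,M) = 0.5·M/P_x and y* = 0.5·M/P_y.
At P_x=7.1, P_y=12.15, M=161: x* = 0.5·161/7.1 = 11.338.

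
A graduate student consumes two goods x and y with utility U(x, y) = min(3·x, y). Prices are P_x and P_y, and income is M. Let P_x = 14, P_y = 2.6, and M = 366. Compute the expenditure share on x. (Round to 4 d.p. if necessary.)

share on x = 0.6422

With perfect complements, no substitution: consume in ratio x:y = 1:3.
Budget: P_x·x + P_y·3·x = M, so (P_x + 3·P_y)·x = M.
Demand: x*(P_x,P_y,M) = M/(P_x + 3·P_y), y* = 3·M/(P_x + 3·P_y).
Here 14 + 3·2.6 = 21.8, giving x* = 16.789 and y* = 50.367.
Expenditure on x: 14·16.789 = 235.0459; share = 0.6422.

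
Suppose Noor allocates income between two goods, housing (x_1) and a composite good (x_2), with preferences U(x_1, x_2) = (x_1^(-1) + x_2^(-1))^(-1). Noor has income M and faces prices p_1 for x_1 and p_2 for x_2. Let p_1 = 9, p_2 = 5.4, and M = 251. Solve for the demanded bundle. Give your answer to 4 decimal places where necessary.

MU_x_1 ∝ x_1^(-2), MU_x_2 ∝ x_2^(-2), so MRS = (x_2/x_1)^(2) = p_1/p_2.
Solve for the ratio: x_2/x_1 = [p_1/p_2]^(0.5).
Substitute x_2 = (x_2/x_1)·x_1 into the budget: x_1* = M/(p_1 + p_2·(x_2/x_1)).
Numerically x_2/x_1 = 1.290994, so x_1* = 251/(9 + 5.4·1.290994) = 15.7156 and x_2* = 1.290994·15.7156 = 20.2888.

x_1* = 15.7156, x_2* = 20.2888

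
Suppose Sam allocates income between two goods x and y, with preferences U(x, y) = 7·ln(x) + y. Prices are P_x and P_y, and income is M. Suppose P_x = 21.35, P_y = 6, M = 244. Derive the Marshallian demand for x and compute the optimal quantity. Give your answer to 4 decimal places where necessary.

Set MRS = P_x/P_y: (7/x)/1 = P_x/P_y.
So x*(P_x,P_y) = 7·P_y/P_x, independent of income; and y* = (M − 7·P_y)/P_y.
At the given prices: x* = 7·6/21.35 = 1.9672.

x* = 1.9672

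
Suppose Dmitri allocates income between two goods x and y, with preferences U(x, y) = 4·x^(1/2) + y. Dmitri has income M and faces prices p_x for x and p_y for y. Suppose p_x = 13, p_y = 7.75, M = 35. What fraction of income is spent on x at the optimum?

Thus x* = (2·p_y/p_x)² — independent of M — with the rest of income spent on y.
Plugging in: x* = (2·7.75/13)² = 1.4216, y* = 2.1315.
Expenditure on x: 13·1.4216 = 18.4808; share = 0.528.

share on x = 0.528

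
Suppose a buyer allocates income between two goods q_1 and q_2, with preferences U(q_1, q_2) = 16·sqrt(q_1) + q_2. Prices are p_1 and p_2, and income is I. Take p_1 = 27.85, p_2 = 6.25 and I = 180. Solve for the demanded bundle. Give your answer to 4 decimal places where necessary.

Thus q_1* = (8·p_2/p_1)² — independent of I — with the rest of income spent on q_2.
Plugging in: q_1* = (8·6.25/27.85)² = 3.2232, q_2* = 14.4373.

q_1* = 3.2232, q_2* = 14.4373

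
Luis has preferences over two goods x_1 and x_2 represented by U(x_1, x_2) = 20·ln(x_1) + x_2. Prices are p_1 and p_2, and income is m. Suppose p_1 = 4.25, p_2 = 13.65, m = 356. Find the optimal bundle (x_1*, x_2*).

Set MRS = p_1/p_2: (20/x_1)/1 = p_1/p_2.
So x_1*(p_1,p_2) = 20·p_2/p_1, independent of income; and x_2* = (m − 20·p_2)/p_2.
At the given prices: x_1* = 20·13.65/4.25 = 64.2353, and x_2* = 6.0806.

x_1* = 64.2353, x_2* = 6.0806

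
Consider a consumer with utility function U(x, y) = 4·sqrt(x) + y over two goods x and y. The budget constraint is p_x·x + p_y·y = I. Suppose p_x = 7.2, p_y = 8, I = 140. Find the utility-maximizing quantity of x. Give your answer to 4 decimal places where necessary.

x* = 4.9383

Set MRS = p_x/p_y: 2·x^(−1/2) = p_x/p_y.
Thus x* = (2·p_y/p_x)² — independent of I — with the rest of income spent on y.
Plugging in: x* = (2·8/7.2)² = 4.9383.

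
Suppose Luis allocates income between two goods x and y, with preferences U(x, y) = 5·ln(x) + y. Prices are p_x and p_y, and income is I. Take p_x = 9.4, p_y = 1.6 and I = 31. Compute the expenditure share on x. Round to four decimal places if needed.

share on x = 0.2581

Set MRS = p_x/p_y: (5/x)/1 = p_x/p_y.
So x*(p_x,p_y) = 5·p_y/p_x, independent of income; and y* = (I − 5·p_y)/p_y.
At the given prices: x* = 5·1.6/9.4 = 0.8511, and y* = 14.375.
Expenditure on x: 9.4·0.8511 = 8; share = 0.2581.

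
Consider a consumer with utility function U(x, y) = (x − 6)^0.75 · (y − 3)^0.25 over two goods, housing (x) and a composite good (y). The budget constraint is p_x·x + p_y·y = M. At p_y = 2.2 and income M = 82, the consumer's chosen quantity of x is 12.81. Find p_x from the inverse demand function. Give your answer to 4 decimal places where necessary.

This is Cobb-Douglas in (x−6, y−3): tangency gives 0.75·p_y·(y−3) = 0.25·p_x·(x−6).
Substituting into the budget: x* = 6 + 0.75·(M − 6·p_x − 3·p_y)/p_x, and y* = 3 + 0.25·(…)/p_y.
Set x* = 12.81 in the demand function and solve for p_x: p_x = 5.

p_x = 5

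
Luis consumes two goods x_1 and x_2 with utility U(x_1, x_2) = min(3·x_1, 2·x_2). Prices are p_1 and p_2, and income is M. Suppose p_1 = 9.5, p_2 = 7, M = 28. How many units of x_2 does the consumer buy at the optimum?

With perfect complements, no substitution: consume in ratio x_1:x_2 = 2:3.
Budget: p_1·x_1 + p_2·(3/2)·x_1 = M, so (2·p_1 + 3·p_2)·x_1 = 2·M.
Demand: x_1*(p_1,p_2,M) = 2·M/(2·p_1 + 3·p_2), x_2* = 3·M/(2·p_1 + 3·p_2).
Here 2·9.5 + 3·7 = 40, giving x_2* = 2.1.

x_2* = 2.1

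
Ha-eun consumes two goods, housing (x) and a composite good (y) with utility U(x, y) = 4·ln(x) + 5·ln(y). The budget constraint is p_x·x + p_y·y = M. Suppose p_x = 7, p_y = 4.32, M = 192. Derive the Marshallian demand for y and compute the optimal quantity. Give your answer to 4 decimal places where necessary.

y* = 24.6914

Tangency: MRS = (4/5)·y/x = p_x/p_y.
Rearranging, p_y·y = (5/4)·p_x·x. Substituting into the budget gives p_x·x·(1 + (5/4)) = M.
Demand: x*(p_x,p_y,M) = 4/9·M/p_x and y* = 5/9·M/p_y.
At p_x=7, p_y=4.32, M=192: y* = 5/9·192/4.32 = 24.6914.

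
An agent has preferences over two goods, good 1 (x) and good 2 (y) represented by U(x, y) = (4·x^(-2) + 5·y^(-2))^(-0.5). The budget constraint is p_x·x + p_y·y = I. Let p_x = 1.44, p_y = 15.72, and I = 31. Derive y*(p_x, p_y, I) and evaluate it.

MRS = MU_x/MU_y = (4/5)·(y/x)^(3). Set equal to p_x/p_y.
Solve for the ratio: y/x = [(5/4)·p_x/p_y]^(1/3).
With the ratio pinned down, the budget gives x* = I/(p_x + p_y·(y/x)) and y* = (y/x)·x*.
Numerically y/x = 0.485594, so x* = 31/(1.44 + 15.72·0.485594) = 3.4165 and y* = 0.485594·3.4165 = 1.659.

y* = 1.659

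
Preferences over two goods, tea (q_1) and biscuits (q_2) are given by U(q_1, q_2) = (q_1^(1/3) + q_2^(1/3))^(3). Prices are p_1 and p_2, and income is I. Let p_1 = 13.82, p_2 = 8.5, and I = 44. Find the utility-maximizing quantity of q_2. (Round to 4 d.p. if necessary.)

q_2* = 2.9012

MU_q_1 ∝ q_1^(-2/3), MU_q_2 ∝ q_2^(-2/3), so MRS = (q_2/q_1)^(2/3) = p_1/p_2.
Hence q_2/q_1 = (p_1/p_2)^(1/(2/3)), i.e. raised to the 1.5 power.
Substitute q_2 = (q_2/q_1)·q_1 into the budget: q_1* = I/(p_1 + p_2·(q_2/q_1)).
Numerically q_2/q_1 = 2.073164, so q_1* = 44/(13.82 + 8.5·2.073164) = 1.3994 and q_2* = 2.073164·1.3994 = 2.9012.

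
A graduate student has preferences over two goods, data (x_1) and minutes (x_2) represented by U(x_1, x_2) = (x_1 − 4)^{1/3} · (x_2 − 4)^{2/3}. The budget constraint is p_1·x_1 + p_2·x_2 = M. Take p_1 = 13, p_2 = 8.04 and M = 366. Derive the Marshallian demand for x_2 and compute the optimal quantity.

x_2* = 27.3698

This is Cobb-Douglas in (x_1−4, x_2−4): tangency gives 1/3·p_2·(x_2−4) = 2/3·p_1·(x_1−4).
After buying the subsistence bundle (4, 4), a share 1/3 of the remaining income goes to x_1: x_1* = 4 + 1/3·(M − 4p_1 − 4p_2)/p_1.
Discretionary income = 366 − 4·13 − 4·8.04 = 281.84; x_2* = 4 + 2/3·281.84/8.04 = 27.3698.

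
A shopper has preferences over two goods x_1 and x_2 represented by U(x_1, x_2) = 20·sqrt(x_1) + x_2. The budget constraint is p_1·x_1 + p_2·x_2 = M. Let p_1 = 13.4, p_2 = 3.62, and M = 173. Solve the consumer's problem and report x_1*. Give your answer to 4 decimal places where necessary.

x_1* = 7.2981

Utility is quasi-linear in x_2; the FOC for x_1 is 10/√x_1 = p_1/p_2.
Solve: √x_1 = 10·p_2/p_1, so x_1*(p_1,p_2) = (10·p_2/p_1)², and x_2* = (M − p_1·x_1*)/p_2.
Plugging in: x_1* = (10·3.62/13.4)² = 7.2981.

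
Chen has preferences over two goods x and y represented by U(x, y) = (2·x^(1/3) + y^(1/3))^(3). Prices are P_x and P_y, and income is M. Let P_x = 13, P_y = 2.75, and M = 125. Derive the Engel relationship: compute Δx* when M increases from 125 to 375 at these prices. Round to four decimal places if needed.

MRS = MU_x/MU_y = 2·(y/x)^(2/3). Set equal to P_x/P_y.
Hence y/x = ((1/2)·P_x/P_y)^(1/(2/3)), i.e. raised to the 1.5 power.
With the ratio pinned down, the budget gives x* = M/(P_x + P_y·(y/x)) and y* = (y/x)·x*.
Numerically y/x = 3.633883, so x* = 125/(13 + 2.75·3.633883) = 5.4364.
At M' = 375: x* = 16.3092. Change: 16.3092 − 5.4364 = 10.8728.

Δx* = 10.8728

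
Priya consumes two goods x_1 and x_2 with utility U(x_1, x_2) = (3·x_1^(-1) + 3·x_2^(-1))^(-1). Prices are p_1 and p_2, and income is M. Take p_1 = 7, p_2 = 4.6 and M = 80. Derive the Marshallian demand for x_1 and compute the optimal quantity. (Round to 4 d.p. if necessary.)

MU_x_1 ∝ 3·x_1^(-2), MU_x_2 ∝ 3·x_2^(-2), so MRS = (x_2/x_1)^(2) = p_1/p_2.
Hence x_2/x_1 = (p_1/p_2)^(1/(2)), i.e. raised to the 0.5 power.
Substitute x_2 = (x_2/x_1)·x_1 into the budget: x_1* = M/(p_1 + p_2·(x_2/x_1)).
Numerically x_2/x_1 = 1.233588, so x_1* = 80/(7 + 4.6·1.233588) = 6.3119.

x_1* = 6.3119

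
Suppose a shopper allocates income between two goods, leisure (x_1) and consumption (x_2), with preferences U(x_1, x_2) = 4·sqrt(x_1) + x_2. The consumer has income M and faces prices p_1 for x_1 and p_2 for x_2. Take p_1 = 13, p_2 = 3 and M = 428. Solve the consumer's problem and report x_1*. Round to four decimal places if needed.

Solve: √x_1 = 2·p_2/p_1, so x_1*(p_1,p_2) = (2·p_2/p_1)², and x_2* = (M − p_1·x_1*)/p_2.
Plugging in: x_1* = (2·3/13)² = 0.213.

x_1* = 0.213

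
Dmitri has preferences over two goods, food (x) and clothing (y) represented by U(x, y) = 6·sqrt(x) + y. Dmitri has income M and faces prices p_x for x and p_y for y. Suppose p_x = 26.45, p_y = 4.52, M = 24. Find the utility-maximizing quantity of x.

Solve: √x = 3·p_y/p_x, so x*(p_x,p_y) = (3·p_y/p_x)², and y* = (M − p_x·x*)/p_y.
Plugging in: x* = (3·4.52/26.45)² = 0.2628.

x* = 0.2628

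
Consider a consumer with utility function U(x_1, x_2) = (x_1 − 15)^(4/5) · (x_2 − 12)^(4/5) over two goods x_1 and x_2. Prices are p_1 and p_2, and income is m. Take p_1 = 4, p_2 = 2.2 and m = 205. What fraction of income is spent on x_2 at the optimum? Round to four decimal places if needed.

Let x_1' = x_1−15, x_2' = x_2−12. MRS = x_2'/x_1' = p_1/p_2.
Substituting into the budget: x_1* = 15 + 0.5·(m − 15·p_1 − 12·p_2)/p_1, and x_2* = 12 + 0.5·(…)/p_2.
Discretionary income = 205 − 15·4 − 12·2.2 = 118.6; x_1* = 15 + 0.5·118.6/4 = 29.825; x_2* = 12 + 0.5·118.6/2.2 = 38.9545.
Expenditure on x_2: 2.2·38.9545 = 85.7; share = 0.418.

share on x_2 = 0.418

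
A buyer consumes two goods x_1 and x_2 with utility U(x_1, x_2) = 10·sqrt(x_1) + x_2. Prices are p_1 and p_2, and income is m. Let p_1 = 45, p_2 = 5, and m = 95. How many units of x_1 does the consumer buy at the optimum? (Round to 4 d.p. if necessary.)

MU_x_1 = 5/√x_1, MU_x_2 = 1. Tangency: 5/√x_1 = p_1/p_2.
Solve: √x_1 = 5·p_2/p_1, so x_1*(p_1,p_2) = (5·p_2/p_1)², and x_2* = (m − p_1·x_1*)/p_2.
Plugging in: x_1* = (5·5/45)² = 0.3086.

x_1* = 0.3086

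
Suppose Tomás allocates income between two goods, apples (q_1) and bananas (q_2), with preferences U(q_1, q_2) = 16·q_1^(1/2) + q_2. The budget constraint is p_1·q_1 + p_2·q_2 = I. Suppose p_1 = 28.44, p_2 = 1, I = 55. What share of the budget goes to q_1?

MU_q_1 = 8/√q_1, MU_q_2 = 1. Tangency: 8/√q_1 = p_1/p_2.
Solve: √q_1 = 8·p_2/p_1, so q_1*(p_1,p_2) = (8·p_2/p_1)², and q_2* = (I − p_1·q_1*)/p_2.
Plugging in: q_1* = (8·1/28.44)² = 0.0791, q_2* = 52.7496.
Expenditure on q_1: 28.44·0.0791 = 2.2504; share = 0.0409.

share on q_1 = 0.0409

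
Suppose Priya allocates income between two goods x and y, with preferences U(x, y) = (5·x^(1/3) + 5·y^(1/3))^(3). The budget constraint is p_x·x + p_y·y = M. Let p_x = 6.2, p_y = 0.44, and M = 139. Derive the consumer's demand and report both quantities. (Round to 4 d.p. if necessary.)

x* = 4.7161, y* = 249.4549

Substitute y = (y/x)·x into the budget: x* = M/(p_x + p_y·(y/x)).
Numerically y/x = 52.894257, so x* = 139/(6.2 + 0.44·52.894257) = 4.7161 and y* = 52.894257·4.7161 = 249.4549.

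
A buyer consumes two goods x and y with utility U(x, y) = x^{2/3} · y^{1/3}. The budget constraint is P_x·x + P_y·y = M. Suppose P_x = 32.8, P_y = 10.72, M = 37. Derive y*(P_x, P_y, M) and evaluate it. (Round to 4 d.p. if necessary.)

Tangency: MRS = 2·y/x = P_x/P_y.
Rearranging, P_y·y = (1/2)·P_x·x. Substituting into the budget gives P_x·x·(1 + (1/2)) = M.
Demand: x*(P_x,P_y,M) = 2/3·M/P_x and y* = 1/3·M/P_y.
At P_x=32.8, P_y=10.72, M=37: y* = 1/3·37/10.72 = 1.1505.

y* = 1.1505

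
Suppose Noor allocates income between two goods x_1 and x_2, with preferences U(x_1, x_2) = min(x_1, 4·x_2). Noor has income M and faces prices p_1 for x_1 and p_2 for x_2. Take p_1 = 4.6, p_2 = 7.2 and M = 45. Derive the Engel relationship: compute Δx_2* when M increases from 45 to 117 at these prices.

Δx_2* = 2.8125

Leontief preferences: the optimum is at the kink where x_1/4 = x_2/1, i.e. x_2 = (1/4)·x_1.
Budget: p_1·x_1 + p_2·(1/4)·x_1 = M, so (4·p_1 + p_2)·x_1 = 4·M.
Demand: x_1*(p_1,p_2,M) = 4·M/(4·p_1 + p_2), x_2* = M/(4·p_1 + p_2).
Here 4·4.6 + 7.2 = 25.6, giving x_2* = 1.7578.
At M' = 117: x_2* = 4.5703. Change: 4.5703 − 1.7578 = 2.8125.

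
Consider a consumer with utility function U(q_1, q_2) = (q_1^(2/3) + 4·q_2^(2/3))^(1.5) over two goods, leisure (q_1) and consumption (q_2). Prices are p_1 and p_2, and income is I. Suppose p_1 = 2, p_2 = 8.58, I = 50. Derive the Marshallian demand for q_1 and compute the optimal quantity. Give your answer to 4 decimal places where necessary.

MRS = MU_q_1/MU_q_2 = (1/4)·(q_2/q_1)^(1/3). Set equal to p_1/p_2.
Solve for the ratio: q_2/q_1 = [4·p_1/p_2]^(3).
With the ratio pinned down, the budget gives q_1* = I/(p_1 + p_2·(q_2/q_1)) and q_2* = (q_2/q_1)·q_1*.
Numerically q_2/q_1 = 0.810603, so q_1* = 50/(2 + 8.58·0.810603) = 5.5835.

q_1* = 5.5835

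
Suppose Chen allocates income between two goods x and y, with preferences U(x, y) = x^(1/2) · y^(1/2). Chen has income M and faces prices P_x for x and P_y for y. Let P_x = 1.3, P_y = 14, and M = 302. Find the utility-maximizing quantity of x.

Tangency: MRS = y/x = P_x/P_y.
So 0.5·P_y·y = 0.5·P_x·x; combined with the budget, a share 0.5 of income goes to x.
Demand: x*(P_x,P_y,M) = 0.5·M/P_x and y* = 0.5·M/P_y.
At P_x=1.3, P_y=14, M=302: x* = 0.5·302/1.3 = 116.1538.

x* = 116.1538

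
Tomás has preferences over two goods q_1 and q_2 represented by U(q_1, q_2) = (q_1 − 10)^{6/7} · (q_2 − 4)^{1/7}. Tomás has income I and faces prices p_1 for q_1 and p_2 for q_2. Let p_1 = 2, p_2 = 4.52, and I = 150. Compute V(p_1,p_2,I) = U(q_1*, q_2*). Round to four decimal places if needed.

V = 33.0506

This is Cobb-Douglas in (q_1−10, q_2−4): tangency gives 6/7·p_2·(q_2−4) = 1/7·p_1·(q_1−10).
Substituting into the budget: q_1* = 10 + 6/7·(I − 10·p_1 − 4·p_2)/p_1, and q_2* = 4 + 1/7·(…)/p_2.
Discretionary income = 150 − 10·2 − 4·4.52 = 111.92; q_1* = 10 + 6/7·111.92/2 = 57.9657; q_2* = 4 + 1/7·111.92/4.52 = 7.5373.
Utility at the optimum: U(57.9657, 7.5373) = 33.0506.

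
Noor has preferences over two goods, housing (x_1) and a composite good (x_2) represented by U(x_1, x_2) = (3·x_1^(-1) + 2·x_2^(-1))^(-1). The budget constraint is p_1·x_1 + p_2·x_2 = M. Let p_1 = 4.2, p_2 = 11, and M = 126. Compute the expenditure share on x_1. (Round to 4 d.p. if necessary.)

share on x_1 = 0.4308

MU_x_1 ∝ 3·x_1^(-2), MU_x_2 ∝ 2·x_2^(-2), so MRS = (3/2)·(x_2/x_1)^(2) = p_1/p_2.
Hence x_2/x_1 = ((2/3)·p_1/p_2)^(1/(2)), i.e. raised to the 0.5 power.
Substitute x_2 = (x_2/x_1)·x_1 into the budget: x_1* = M/(p_1 + p_2·(x_2/x_1)).
Numerically x_2/x_1 = 0.504525, so x_1* = 126/(4.2 + 11·0.504525) = 12.9234 and x_2* = 0.504525·12.9234 = 6.5202.
Expenditure on x_1: 4.2·12.9234 = 54.2782; share = 0.4308.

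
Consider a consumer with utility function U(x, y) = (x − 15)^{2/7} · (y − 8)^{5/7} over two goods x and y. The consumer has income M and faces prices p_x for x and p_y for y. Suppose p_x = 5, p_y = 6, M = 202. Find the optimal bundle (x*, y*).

x* = 19.5143, y* = 17.4048

Let x' = x−15, y' = y−8. MRS = (2/5)·y'/x' = p_x/p_y.
After buying the subsistence bundle (15, 8), a share 2/7 of the remaining income goes to x: x* = 15 + 2/7·(M − 15p_x − 8p_y)/p_x.
Discretionary income = 202 − 15·5 − 8·6 = 79; x* = 15 + 2/7·79/5 = 19.5143; y* = 8 + 5/7·79/6 = 17.4048.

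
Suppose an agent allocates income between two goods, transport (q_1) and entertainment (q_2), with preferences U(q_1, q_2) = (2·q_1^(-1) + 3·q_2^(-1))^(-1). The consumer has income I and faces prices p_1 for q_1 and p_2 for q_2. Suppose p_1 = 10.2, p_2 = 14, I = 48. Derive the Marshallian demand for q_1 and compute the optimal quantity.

MU_q_1 ∝ 2·q_1^(-2), MU_q_2 ∝ 3·q_2^(-2), so MRS = (2/3)·(q_2/q_1)^(2) = p_1/p_2.
Solve for the ratio: q_2/q_1 = [(3/2)·p_1/p_2]^(0.5).
With the ratio pinned down, the budget gives q_1* = I/(p_1 + p_2·(q_2/q_1)) and q_2* = (q_2/q_1)·q_1*.
Numerically q_2/q_1 = 1.045398, so q_1* = 48/(10.2 + 14·1.045398) = 1.9327.

q_1* = 1.9327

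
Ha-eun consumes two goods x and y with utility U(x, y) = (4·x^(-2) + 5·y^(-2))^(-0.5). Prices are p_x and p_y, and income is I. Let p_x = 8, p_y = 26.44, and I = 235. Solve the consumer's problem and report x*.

MU_x ∝ 4·x^(-3), MU_y ∝ 5·y^(-3), so MRS = (4/5)·(y/x)^(3) = p_x/p_y.
Hence y/x = ((5/4)·p_x/p_y)^(1/(3)), i.e. raised to the 1/3 power.
Substitute y = (y/x)·x into the budget: x* = I/(p_x + p_y·(y/x)).
Numerically y/x = 0.72318, so x* = 235/(8 + 26.44·0.72318) = 8.6649.

x* = 8.6649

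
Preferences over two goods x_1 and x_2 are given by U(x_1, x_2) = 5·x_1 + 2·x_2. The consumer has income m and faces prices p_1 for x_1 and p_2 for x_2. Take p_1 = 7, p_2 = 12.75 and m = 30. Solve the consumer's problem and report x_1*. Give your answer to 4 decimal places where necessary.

Linear utility — the consumer picks whichever good has higher MU/price: 5/7 = 0.7143 vs 2/12.75 = 0.1569.
x_1 gives more utility per dollar, so spend all income on x_1: x_1* = m/p_1, x_2* = 0.
Numerically: x_1* = 4.2857, x_2* = 0.

x_1* = 4.2857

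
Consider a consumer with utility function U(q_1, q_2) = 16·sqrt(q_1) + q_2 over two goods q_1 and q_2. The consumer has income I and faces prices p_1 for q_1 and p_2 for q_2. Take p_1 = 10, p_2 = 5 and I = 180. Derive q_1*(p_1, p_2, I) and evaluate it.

Plugging in: q_1* = (8·5/10)² = 16.

q_1* = 16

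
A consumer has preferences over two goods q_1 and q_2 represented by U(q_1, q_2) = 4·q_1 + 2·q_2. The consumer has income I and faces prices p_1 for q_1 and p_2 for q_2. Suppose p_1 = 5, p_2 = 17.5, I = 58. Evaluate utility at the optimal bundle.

q_1 gives more utility per dollar, so spend all income on q_1: q_1* = I/p_1, q_2* = 0.
Numerically: q_1* = 11.6, q_2* = 0.
Utility at the optimum: U(11.6, 0) = 46.4.

V = 46.4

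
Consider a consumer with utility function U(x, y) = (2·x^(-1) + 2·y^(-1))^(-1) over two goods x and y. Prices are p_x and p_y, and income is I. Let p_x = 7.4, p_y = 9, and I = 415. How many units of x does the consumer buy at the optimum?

x* = 26.6694

MRS = MU_x/MU_y = (y/x)^(2). Set equal to p_x/p_y.
Solve for the ratio: y/x = [p_x/p_y]^(0.5).
With the ratio pinned down, the budget gives x* = I/(p_x + p_y·(y/x)) and y* = (y/x)·x*.
Numerically y/x = 0.906765, so x* = 415/(7.4 + 9·0.906765) = 26.6694.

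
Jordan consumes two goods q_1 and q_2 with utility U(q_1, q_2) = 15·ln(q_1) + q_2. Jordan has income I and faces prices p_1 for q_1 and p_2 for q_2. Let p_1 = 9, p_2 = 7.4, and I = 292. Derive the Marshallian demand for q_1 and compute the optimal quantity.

MU_q_1 = 15/q_1, MU_q_2 = 1. Tangency: 15/q_1 = p_1/p_2.
So q_1*(p_1,p_2) = 15·p_2/p_1, independent of income; and q_2* = (I − 15·p_2)/p_2.
At the given prices: q_1* = 15·7.4/9 = 12.3333.

q_1* = 12.3333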